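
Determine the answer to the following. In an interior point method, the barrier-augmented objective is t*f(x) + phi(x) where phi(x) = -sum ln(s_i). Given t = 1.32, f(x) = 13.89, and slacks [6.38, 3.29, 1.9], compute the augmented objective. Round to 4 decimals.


Step 1: Compute log-barrier.
ln values: [1.8532, 1.1909, 0.6419]
phi = -(1.8532 + 1.1909 + 0.6419) = -3.6859
Step 2: Compute augmented objective.
t*f(x) = 1.32*13.89 = 18.3348
Total = 18.3348 - 3.6859 = 14.6489


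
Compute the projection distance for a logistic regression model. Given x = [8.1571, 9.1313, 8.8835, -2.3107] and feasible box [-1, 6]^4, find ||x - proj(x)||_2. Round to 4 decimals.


Project each component onto [-1, 6].
clip(8.1571) = 6.0, clip(9.1313) = 6.0, clip(8.8835) = 6.0, clip(-2.3107) = -1.0
Projection = [6.0, 6.0, 6.0, -1.0]
Squared diffs: [4.6531, 9.805, 8.3146, 1.7179]
Distance = sqrt(24.4906) = 4.9488


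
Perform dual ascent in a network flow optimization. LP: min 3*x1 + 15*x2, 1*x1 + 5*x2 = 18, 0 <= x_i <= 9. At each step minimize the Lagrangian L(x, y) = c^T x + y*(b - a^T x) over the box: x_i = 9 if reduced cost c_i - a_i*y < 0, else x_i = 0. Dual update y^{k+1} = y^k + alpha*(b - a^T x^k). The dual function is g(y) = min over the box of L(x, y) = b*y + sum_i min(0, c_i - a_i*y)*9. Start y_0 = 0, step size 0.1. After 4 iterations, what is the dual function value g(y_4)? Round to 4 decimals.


Dual ascent for LP: min 3*x1 + 15*x2, 1*x1 + 5*x2 = 18, 0 <= x_i <= 9
Step 1: y^k = 0.0, reduced costs: (3.0, 15.0)
  x^k = (0.0, 0.0), subgradient = b - a^T x = 18.0
  y^{k+1} = 0.0 + 0.1*18.0 = 1.8
Step 2: y^k = 1.8, reduced costs: (1.2, 6.0)
  x^k = (0.0, 0.0), subgradient = b - a^T x = 18.0
  y^{k+1} = 1.8 + 0.1*18.0 = 3.6
Step 3: y^k = 3.6, reduced costs: (-0.6, -3.0)
  x^k = (9.0, 9.0), subgradient = b - a^T x = -36.0
  y^{k+1} = 3.6 + 0.1*-36.0 = 0.0
Step 4: y^k = 0.0, reduced costs: (3.0, 15.0)
  x^k = (0.0, 0.0), subgradient = b - a^T x = 18.0
  y^{k+1} = 0.0 + 0.1*18.0 = 1.8
Dual objective at y_4 = 1.8: reduced costs (1.2, 6.0), box minimizer x = (0.0, 0.0)
g(y_4) = b*y + (c1 - a1*y)*x1 + (c2 - a2*y)*x2 = 18*1.8 + 1.2*0.0 + 6.0*0.0 = 32.4 + 0.0 + 0.0 = 32.4


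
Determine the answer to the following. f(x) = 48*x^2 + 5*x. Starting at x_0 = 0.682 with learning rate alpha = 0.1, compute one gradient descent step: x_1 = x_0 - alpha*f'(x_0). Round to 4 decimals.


We compute the gradient at x_0 and apply the update.
f'(x) = 96*x + 5
f'(0.682) = 96*0.682 + 5 = 70.472
x_1 = 0.682 - 0.1*70.472 = -6.3652


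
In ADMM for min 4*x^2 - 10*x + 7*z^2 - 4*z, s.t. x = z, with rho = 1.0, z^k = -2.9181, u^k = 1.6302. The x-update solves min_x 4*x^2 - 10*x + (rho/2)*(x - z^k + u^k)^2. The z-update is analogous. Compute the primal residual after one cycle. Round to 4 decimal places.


ADMM iteration with rho = 1.0, z^k = -2.9181, u^k = 1.6302
Step 1: x-update.
Minimize 4*x^2 - 10*x + (1.0/2)*(x + 2.9181 + 1.6302)^2
FOC: (2*4 + 1.0)*x = 10 + 1.0*(-2.9181 - 1.6302)
x^{k+1} = 0.6057
Step 2: z-update.
Minimize 7*z^2 - 4*z + (1.0/2)*(0.6057 - z + 1.6302)^2
FOC: (2*7 + 1.0)*z = 4 + 1.0*(0.6057 + 1.6302)
z^{k+1} = 0.4157
Step 3: u-update.
u^{k+1} = 1.6302 + 0.6057 - 0.4157 = 1.8202
Step 4: Primal residual = |0.6057 - 0.4157| = 0.19


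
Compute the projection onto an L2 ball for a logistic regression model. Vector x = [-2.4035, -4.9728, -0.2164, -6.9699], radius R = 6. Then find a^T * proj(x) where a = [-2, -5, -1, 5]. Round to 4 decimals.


Step 1: Compute ||x|| (intermediates to 6 decimals).
||x|| = sqrt((-2.4035)^2 + (-4.9728)^2 + (-0.2164)^2 + (-6.9699)^2) = 8.895611
Step 2: Project.
Since ||x|| > R, scale = R/||x|| = 6/8.895611 = 0.67449, proj(x) = scale * x
proj(x) = [-1.621137, -3.354104, -0.14596, -4.701128]
Step 3: Dot product.
a^T * proj(x) = -2*(-1.621137) - 5*(-3.354104) - 1*(-0.14596) + 5*(-4.701128) = -3.3469


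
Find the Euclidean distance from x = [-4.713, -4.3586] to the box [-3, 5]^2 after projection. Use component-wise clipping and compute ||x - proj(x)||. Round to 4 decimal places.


Project each component onto [-3, 5].
clip(-4.713) = -3.0, clip(-4.3586) = -3.0
Projection = [-3.0, -3.0]
Squared diffs: [2.9344, 1.8458]
Distance = sqrt(4.7802) = 2.1864


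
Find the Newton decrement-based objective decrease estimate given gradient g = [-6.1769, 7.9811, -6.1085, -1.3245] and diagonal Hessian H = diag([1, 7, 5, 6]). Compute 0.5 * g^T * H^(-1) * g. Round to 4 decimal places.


Step 1: H is diagonal, so H^(-1) * g = [-6.1769, 1.1402, -1.2217, -0.2208].
Step 2: g^T H^(-1) g = sum_i g_i^2 / H_ii
  = (-6.1769)^2/1 + (7.9811)^2/7 + (-6.1085)^2/5 + (-1.3245)^2/6
  = 38.1541 + 9.0997 + 7.4628 + 0.2924 = 55.0089
Step 3: Objective decrease = 0.5 * g^T H^(-1) g = 27.5045


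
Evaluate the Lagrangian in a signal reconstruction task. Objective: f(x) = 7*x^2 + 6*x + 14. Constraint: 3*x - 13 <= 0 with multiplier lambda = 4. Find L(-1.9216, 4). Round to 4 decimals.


Step 1: Evaluate f(x).
f(-1.9216) = 7*(-1.9216)^2 + 6*(-1.9216) + 14 = 28.3182
Step 2: Evaluate g(x).
g(-1.9216) = 3*-1.9216 - 13 = -18.7648
Step 3: Compute Lagrangian.
L = 28.3182 + 4*-18.7648 = -46.741


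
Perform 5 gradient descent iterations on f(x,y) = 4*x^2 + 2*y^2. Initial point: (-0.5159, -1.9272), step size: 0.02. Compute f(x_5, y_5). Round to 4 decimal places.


Gradient descent on f(x,y) = 4*x^2 + 2*y^2.
Starting point: (-0.5159, -1.9272), alpha = 0.02
Step 1: grad_x = 2*4*-0.5159 = -4.1272, grad_y = 2*2*-1.9272 = -7.7088
  x_1 = -0.5159 - 0.02*-4.1272 = -0.4334
  y_1 = -1.9272 - 0.02*-7.7088 = -1.773
Step 2: grad_x = 2*4*-0.4334 = -3.4668, grad_y = 2*2*-1.773 = -7.0921
  x_2 = -0.4334 - 0.02*-3.4668 = -0.364
  y_2 = -1.773 - 0.02*-7.0921 = -1.6312
Step 3: grad_x = 2*4*-0.364 = -2.9122, grad_y = 2*2*-1.6312 = -6.5247
  x_3 = -0.364 - 0.02*-2.9122 = -0.3058
  y_3 = -1.6312 - 0.02*-6.5247 = -1.5007
Step 4: grad_x = 2*4*-0.3058 = -2.4462, grad_y = 2*2*-1.5007 = -6.0028
  x_4 = -0.3058 - 0.02*-2.4462 = -0.2569
  y_4 = -1.5007 - 0.02*-6.0028 = -1.3806
Step 5: grad_x = 2*4*-0.2569 = -2.0548, grad_y = 2*2*-1.3806 = -5.5225
  x_5 = -0.2569 - 0.02*-2.0548 = -0.2158
  y_5 = -1.3806 - 0.02*-5.5225 = -1.2702
f(-0.2158, -1.2702) = 4*(-0.2158)^2 + 2*(-1.2702)^2 = 3.4129


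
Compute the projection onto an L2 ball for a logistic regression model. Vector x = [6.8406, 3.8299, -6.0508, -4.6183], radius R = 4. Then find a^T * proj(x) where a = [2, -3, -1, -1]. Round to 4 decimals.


Step 1: Compute ||x|| (intermediates to 6 decimals).
||x|| = sqrt(6.8406^2 + 3.8299^2 + (-6.0508)^2 + (-4.6183)^2) = 10.92716
Step 2: Project.
Since ||x|| > R, scale = R/||x|| = 4/10.92716 = 0.36606, proj(x) = scale * x
proj(x) = [2.50407, 1.401973, -2.214956, -1.690575]
Step 3: Dot product.
a^T * proj(x) = 2*2.50407 - 3*1.401973 - 1*(-2.214956) - 1*(-1.690575) = 4.7078


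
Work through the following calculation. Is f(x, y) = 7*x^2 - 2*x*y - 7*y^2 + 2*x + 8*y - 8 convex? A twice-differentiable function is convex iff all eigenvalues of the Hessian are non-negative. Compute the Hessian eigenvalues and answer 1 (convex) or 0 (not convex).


The Hessian of f(x,y) = 7*x^2 - 2*x*y - 7*y^2 + 2*x + 8*y - 8 is:
H = [[14, -2], [-2, -14]]
Trace = 14 - 14 = 0
Determinant = 14*-14 - (-2)^2 = -200
Discriminant = (0)^2 - 4*-200 = 800.0
Eigenvalues: lambda_1 = -14.1421, lambda_2 = 14.1421
The function is not convex.

0


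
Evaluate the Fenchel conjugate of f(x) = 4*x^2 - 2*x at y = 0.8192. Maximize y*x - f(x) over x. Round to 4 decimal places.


f*(y) = sup_x {y*x - a*x^2 - b*x} = sup_x {(y-b)*x - a*x^2}
FOC: (y - b) - 2a*x = 0 => x* = (y - b)/(2a)
x* = (0.8192 + 2)/(2*4) = 0.3524
f*(0.8192) = (y-b)^2/(4a) = (0.8192 + 2)^2/(4*4)
= 7.9479/16 = 0.4967


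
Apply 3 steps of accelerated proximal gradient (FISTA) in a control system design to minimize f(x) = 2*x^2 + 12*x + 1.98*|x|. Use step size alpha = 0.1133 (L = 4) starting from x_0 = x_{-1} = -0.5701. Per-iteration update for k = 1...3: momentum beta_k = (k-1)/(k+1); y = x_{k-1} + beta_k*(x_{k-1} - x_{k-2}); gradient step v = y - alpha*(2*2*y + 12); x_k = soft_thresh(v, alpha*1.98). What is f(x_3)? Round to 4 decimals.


FISTA on f(x) = 2*x^2 + 12*x + 1.98*|x|
L = 4, alpha = 0.1133
Iteration 1: beta = 0.0, y = -0.5701 + 0.0*(-0.5701 + 0.5701) = -0.5701
  grad(y) = 9.7196, v = y - alpha*grad = -1.6713
  prox(v) = soft_thresh(-1.6713, 0.2243) = -1.447
Iteration 2: beta = 0.3333, y = -1.447 + 0.3333*(-1.447 + 0.5701) = -1.7393
  grad(y) = 5.0428, v = y - alpha*grad = -2.3106
  prox(v) = soft_thresh(-2.3106, 0.2243) = -2.0863
Iteration 3: beta = 0.5, y = -2.0863 + 0.5*(-2.0863 + 1.447) = -2.406
  grad(y) = 2.3761, v = y - alpha*grad = -2.6752
  prox(v) = soft_thresh(-2.6752, 0.2243) = -2.4509
f(x_3) = 2*(-2.4509)^2 + 12*(-2.4509) + 1.98*|-2.4509| = -12.5442


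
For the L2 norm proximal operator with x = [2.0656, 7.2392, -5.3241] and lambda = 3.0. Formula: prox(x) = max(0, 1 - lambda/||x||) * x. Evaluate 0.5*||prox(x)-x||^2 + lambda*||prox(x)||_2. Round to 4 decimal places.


Step 1: Compute ||x||.
||x|| = 9.2206
Step 2: Compute scaling factor.
scale = max(0, 1 - 3.0/9.2206) = 0.6746
Step 3: prox(x) = [1.3935, 4.8839, -3.5919]
||prox(x)|| = 6.2206
Step 4: Proximal objective.
0.5*||prox-x||^2 = 4.5
lambda*||prox|| = 18.6618
Total = 23.1617


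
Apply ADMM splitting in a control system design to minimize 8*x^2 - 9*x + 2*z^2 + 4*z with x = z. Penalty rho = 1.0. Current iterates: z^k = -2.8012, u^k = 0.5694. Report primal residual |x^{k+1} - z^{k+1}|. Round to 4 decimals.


ADMM iteration with rho = 1.0, z^k = -2.8012, u^k = 0.5694
Step 1: x-update.
Minimize 8*x^2 - 9*x + (1.0/2)*(x + 2.8012 + 0.5694)^2
FOC: (2*8 + 1.0)*x = 9 + 1.0*(-2.8012 - 0.5694)
x^{k+1} = 0.3311
Step 2: z-update.
Minimize 2*z^2 + 4*z + (1.0/2)*(0.3311 - z + 0.5694)^2
FOC: (2*2 + 1.0)*z = -4 + 1.0*(0.3311 + 0.5694)
z^{k+1} = -0.6199
Step 3: u-update.
u^{k+1} = 0.5694 + 0.3311 + 0.6199 = 1.5204
Step 4: Primal residual = |0.3311 + 0.6199| = 0.951


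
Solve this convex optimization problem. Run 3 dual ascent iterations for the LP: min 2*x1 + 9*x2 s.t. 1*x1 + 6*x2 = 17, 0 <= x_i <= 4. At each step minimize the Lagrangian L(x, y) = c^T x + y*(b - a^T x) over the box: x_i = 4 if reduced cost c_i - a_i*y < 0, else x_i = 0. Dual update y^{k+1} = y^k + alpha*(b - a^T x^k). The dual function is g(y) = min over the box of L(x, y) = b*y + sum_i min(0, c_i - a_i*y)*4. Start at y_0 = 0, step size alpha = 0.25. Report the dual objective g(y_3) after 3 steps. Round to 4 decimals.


Dual ascent for LP: min 2*x1 + 9*x2, 1*x1 + 6*x2 = 17, 0 <= x_i <= 4
Step 1: y^k = 0.0, reduced costs: (2.0, 9.0)
  x^k = (0.0, 0.0), subgradient = b - a^T x = 17.0
  y^{k+1} = 0.0 + 0.25*17.0 = 4.25
Step 2: y^k = 4.25, reduced costs: (-2.25, -16.5)
  x^k = (4.0, 4.0), subgradient = b - a^T x = -11.0
  y^{k+1} = 4.25 + 0.25*-11.0 = 1.5
Step 3: y^k = 1.5, reduced costs: (0.5, 0.0)
  x^k = (0.0, 0.0), subgradient = b - a^T x = 17.0
  y^{k+1} = 1.5 + 0.25*17.0 = 5.75
Dual objective at y_3 = 5.75: reduced costs (-3.75, -25.5), box minimizer x = (4.0, 4.0)
g(y_3) = b*y + (c1 - a1*y)*x1 + (c2 - a2*y)*x2 = 17*5.75 + (-3.75)*4.0 + (-25.5)*4.0 = 97.75 - 15.0 - 102.0 = -19.25


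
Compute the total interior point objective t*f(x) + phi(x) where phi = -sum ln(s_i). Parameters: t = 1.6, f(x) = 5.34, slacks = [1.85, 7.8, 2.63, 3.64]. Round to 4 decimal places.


Step 1: Compute log-barrier.
ln values: [0.6152, 2.0541, 0.967, 1.292]
phi = -(0.6152 + 2.0541 + 0.967 + 1.292) = -4.9283
Step 2: Compute augmented objective.
t*f(x) = 1.6*5.34 = 8.544
Total = 8.544 - 4.9283 = 3.6157


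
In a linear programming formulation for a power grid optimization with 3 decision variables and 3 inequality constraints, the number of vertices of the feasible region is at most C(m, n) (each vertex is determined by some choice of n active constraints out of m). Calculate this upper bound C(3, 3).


Each vertex corresponds to some choice of n active constraints out of m, so the number of vertices is at most C(m, n) = m! / (n!(m-n)!).
m = 3, n = 3
Numerator: 3 * 2 * 1
Denominator: 3! = 6
C(3, 3) = 1


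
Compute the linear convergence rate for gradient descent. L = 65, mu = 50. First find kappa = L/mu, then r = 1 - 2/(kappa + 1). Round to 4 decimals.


Step 1: Compute the condition number.
kappa = L/mu = 65/50 = 1.3
Step 2: Compute the convergence rate.
r = 1 - 2/(kappa + 1) = 1 - 2*mu/(L + mu) = (L - mu)/(L + mu) = 15/115 = 0.1304


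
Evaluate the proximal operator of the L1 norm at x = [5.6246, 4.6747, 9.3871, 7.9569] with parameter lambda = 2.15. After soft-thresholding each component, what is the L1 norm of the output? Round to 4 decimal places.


Soft-thresholding with lambda = 2.15:
prox(5.6246) = sign(5.6246)*max(|5.6246| - 2.15, 0) = 3.4746
prox(4.6747) = sign(4.6747)*max(|4.6747| - 2.15, 0) = 2.5247
prox(9.3871) = sign(9.3871)*max(|9.3871| - 2.15, 0) = 7.2371
prox(7.9569) = sign(7.9569)*max(|7.9569| - 2.15, 0) = 5.8069
prox(x) = [3.4746, 2.5247, 7.2371, 5.8069]
||prox(x)||_1 = 3.4746 + 2.5247 + 7.2371 + 5.8069 = 19.0433


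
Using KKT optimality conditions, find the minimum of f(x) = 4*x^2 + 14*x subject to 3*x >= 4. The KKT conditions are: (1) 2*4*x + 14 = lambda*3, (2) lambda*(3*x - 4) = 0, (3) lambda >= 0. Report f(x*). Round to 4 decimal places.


Step 1: Try lambda = 0 (constraint inactive).
x_unc = -14/(2*4) = -1.75
Check: 3*-1.75 = -5.25 < 4 -- violated!
Step 2: Constraint must be active: 3*x = 4
x* = 4/3 = 1.3333 (rounded; the exact value 4/3 is used below)
lambda = (2*4*(4/3) + 14)/3 = 8.2222
Step 3: Compute optimal value.
f(x*) = 4*(4/3)^2 + 14*(4/3) = 25.7778


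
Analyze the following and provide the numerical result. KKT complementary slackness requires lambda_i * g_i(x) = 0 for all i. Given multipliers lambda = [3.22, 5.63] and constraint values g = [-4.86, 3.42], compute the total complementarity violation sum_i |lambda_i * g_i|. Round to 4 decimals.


KKT complementary slackness check:
lambda_1 * g_1 = 3.22 * -4.86 = -15.6492
lambda_2 * g_2 = 5.63 * 3.42 = 19.2546
Total violation = 15.6492 + 19.2546 = 34.9038


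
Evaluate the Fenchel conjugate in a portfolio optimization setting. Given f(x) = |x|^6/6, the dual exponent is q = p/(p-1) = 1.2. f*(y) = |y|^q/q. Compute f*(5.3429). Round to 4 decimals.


The conjugate exponent q satisfies 1/p + 1/q = 1.
p = 6, so q = 6/(6 - 1) = 1.2
|y|^q = 5.3429^1.2 = 7.4702
f*(5.3429) = 7.4702 / 1.2 = 6.2252


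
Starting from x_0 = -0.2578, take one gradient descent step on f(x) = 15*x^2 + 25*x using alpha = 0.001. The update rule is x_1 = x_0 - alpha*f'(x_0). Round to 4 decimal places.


We compute the gradient at x_0 and apply the update.
f'(x) = 30*x + 25
f'(-0.2578) = 30*-0.2578 + 25 = 17.266
x_1 = -0.2578 - 0.001*17.266 = -0.2751


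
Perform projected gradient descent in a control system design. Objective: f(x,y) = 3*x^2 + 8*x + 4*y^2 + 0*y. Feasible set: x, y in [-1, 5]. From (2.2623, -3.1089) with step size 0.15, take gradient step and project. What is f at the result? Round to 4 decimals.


Step 1: Compute gradient at (2.2623, -3.1089).
grad_x = 2*3*2.2623 + 8 = 21.5738
grad_y = 2*4*-3.1089 + 0 = -24.8712
Step 2: Gradient step.
x_raw = 2.2623 - 0.15*21.5738 = -0.9738
y_raw = -3.1089 - 0.15*-24.8712 = 0.6218
Step 3: Project onto [-1, 5].
x_proj = clip(-0.9738) = -0.9738
y_proj = clip(0.6218) = 0.6218
Step 4: Evaluate f.
f(-0.9738, 0.6218) = -3.399


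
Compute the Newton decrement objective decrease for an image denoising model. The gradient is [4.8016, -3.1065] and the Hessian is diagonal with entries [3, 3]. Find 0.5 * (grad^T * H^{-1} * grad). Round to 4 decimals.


Step 1: H is diagonal, so H^(-1) * g = [1.6005, -1.0355].
Step 2: g^T H^(-1) g = sum_i g_i^2 / H_ii
  = (4.8016)^2/3 + (-3.1065)^2/3
  = 7.6851 + 3.2168 = 10.9019
Step 3: Objective decrease = 0.5 * g^T H^(-1) g = 5.451


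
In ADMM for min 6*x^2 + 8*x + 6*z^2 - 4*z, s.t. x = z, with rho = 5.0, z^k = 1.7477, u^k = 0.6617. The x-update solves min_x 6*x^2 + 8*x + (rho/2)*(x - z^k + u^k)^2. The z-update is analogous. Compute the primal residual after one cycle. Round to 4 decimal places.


ADMM iteration with rho = 5.0, z^k = 1.7477, u^k = 0.6617
Step 1: x-update.
Minimize 6*x^2 + 8*x + (5.0/2)*(x - 1.7477 + 0.6617)^2
FOC: (2*6 + 5.0)*x = -8 + 5.0*(1.7477 - 0.6617)
x^{k+1} = -0.1512
Step 2: z-update.
Minimize 6*z^2 - 4*z + (5.0/2)*(-0.1512 - z + 0.6617)^2
FOC: (2*6 + 5.0)*z = 4 + 5.0*(-0.1512 + 0.6617)
z^{k+1} = 0.3854
Step 3: u-update.
u^{k+1} = 0.6617 - 0.1512 - 0.3854 = 0.1251
Step 4: Primal residual = |-0.1512 - 0.3854| = 0.5366


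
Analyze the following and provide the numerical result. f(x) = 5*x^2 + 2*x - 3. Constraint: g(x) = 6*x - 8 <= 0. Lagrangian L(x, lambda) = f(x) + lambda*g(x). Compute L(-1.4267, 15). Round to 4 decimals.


Step 1: Evaluate f(x).
f(-1.4267) = 5*(-1.4267)^2 + 2*(-1.4267) - 3 = 4.324
Step 2: Evaluate g(x).
g(-1.4267) = 6*-1.4267 - 8 = -16.5602
Step 3: Compute Lagrangian.
L = 4.324 + 15*-16.5602 = -244.079


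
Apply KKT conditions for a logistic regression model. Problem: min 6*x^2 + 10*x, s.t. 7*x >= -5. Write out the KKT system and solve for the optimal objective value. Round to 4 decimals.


Step 1: Try lambda = 0 (constraint inactive).
x_unc = -10/(2*6) = -0.8333
Check: 7*-0.8333 = -5.8331 < -5 -- violated!
Step 2: Constraint must be active: 7*x = -5
x* = -5/7 = -0.7143 (rounded; the exact value -5/7 is used below)
lambda = (2*6*(-5/7) + 10)/7 = 0.2041
Step 3: Compute optimal value.
f(x*) = 6*(-5/7)^2 + 10*(-5/7) = -4.0816


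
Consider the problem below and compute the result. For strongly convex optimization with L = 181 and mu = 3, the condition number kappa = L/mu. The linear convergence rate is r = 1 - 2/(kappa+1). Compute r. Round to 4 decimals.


Step 1: Compute the condition number.
kappa = L/mu = 181/3 = 60.3333
Step 2: Compute the convergence rate.
r = 1 - 2/(kappa + 1) = 1 - 2*mu/(L + mu) = (L - mu)/(L + mu) = 178/184 = 0.9674


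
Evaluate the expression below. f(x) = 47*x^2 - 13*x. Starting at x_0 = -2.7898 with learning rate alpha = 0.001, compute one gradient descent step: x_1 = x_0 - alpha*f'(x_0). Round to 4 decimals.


We compute the gradient at x_0 and apply the update.
f'(x) = 94*x - 13
f'(-2.7898) = 94*-2.7898 - 13 = -275.2412
x_1 = -2.7898 - 0.001*-275.2412 = -2.5146


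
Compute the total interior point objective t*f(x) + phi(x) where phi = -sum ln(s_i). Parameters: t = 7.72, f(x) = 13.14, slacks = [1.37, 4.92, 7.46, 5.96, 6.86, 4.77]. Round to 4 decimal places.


Step 1: Compute log-barrier.
ln values: [0.3148, 1.5933, 2.0096, 1.7851, 1.9257, 1.5623]
phi = -(0.3148 + 1.5933 + 2.0096 + 1.7851 + 1.9257 + 1.5623) = -9.1908
Step 2: Compute augmented objective.
t*f(x) = 7.72*13.14 = 101.4408
Total = 101.4408 - 9.1908 = 92.25


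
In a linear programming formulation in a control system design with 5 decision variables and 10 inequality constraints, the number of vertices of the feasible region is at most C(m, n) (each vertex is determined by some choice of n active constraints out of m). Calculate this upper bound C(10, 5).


Each vertex corresponds to some choice of n active constraints out of m, so the number of vertices is at most C(m, n) = m! / (n!(m-n)!).
m = 10, n = 5
Numerator: 10 * 9 * 8 * 7 * 6
Denominator: 5! = 120
C(10, 5) = 252


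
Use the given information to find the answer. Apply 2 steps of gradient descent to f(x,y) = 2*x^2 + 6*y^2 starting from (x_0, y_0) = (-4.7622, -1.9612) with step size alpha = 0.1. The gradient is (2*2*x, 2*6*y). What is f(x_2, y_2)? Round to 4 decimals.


Gradient descent on f(x,y) = 2*x^2 + 6*y^2.
Starting point: (-4.7622, -1.9612), alpha = 0.1
Step 1: grad_x = 2*2*-4.7622 = -19.0488, grad_y = 2*6*-1.9612 = -23.5344
  x_1 = -4.7622 - 0.1*-19.0488 = -2.8573
  y_1 = -1.9612 - 0.1*-23.5344 = 0.3922
Step 2: grad_x = 2*2*-2.8573 = -11.4293, grad_y = 2*6*0.3922 = 4.7069
  x_2 = -2.8573 - 0.1*-11.4293 = -1.7144
  y_2 = 0.3922 - 0.1*4.7069 = -0.0784
f(-1.7144, -0.0784) = 2*(-1.7144)^2 + 6*(-0.0784)^2 = 5.9152


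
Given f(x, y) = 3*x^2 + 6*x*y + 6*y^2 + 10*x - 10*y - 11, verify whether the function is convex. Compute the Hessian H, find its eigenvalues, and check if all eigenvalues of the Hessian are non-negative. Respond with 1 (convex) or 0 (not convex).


The Hessian of f(x,y) = 3*x^2 + 6*x*y + 6*y^2 + 10*x - 10*y - 11 is:
H = [[6, 6], [6, 12]]
Trace = 6 + 12 = 18
Determinant = 6*12 - (6)^2 = 36
Discriminant = (18)^2 - 4*36 = 180.0
Eigenvalues: lambda_1 = 2.2918, lambda_2 = 15.7082
The function is convex.

1


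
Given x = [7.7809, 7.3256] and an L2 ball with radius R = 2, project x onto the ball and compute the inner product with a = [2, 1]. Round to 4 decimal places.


Step 1: Compute ||x|| (intermediates to 6 decimals).
||x|| = sqrt(7.7809^2 + 7.3256^2) = 10.686759
Step 2: Project.
Since ||x|| > R, scale = R/||x|| = 2/10.686759 = 0.187147, proj(x) = scale * x
proj(x) = [1.456172, 1.370964]
Step 3: Dot product.
a^T * proj(x) = 2*1.456172 + 1*1.370964 = 4.2833


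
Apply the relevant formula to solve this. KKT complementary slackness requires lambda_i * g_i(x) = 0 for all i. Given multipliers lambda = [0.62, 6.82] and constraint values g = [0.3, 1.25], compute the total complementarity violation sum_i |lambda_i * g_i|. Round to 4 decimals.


KKT complementary slackness check:
lambda_1 * g_1 = 0.62 * 0.3 = 0.186
lambda_2 * g_2 = 6.82 * 1.25 = 8.525
Total violation = 0.186 + 8.525 = 8.711


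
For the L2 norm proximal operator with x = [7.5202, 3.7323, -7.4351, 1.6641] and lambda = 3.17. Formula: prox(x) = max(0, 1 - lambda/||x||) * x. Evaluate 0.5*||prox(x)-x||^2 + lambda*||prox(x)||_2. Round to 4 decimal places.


Step 1: Compute ||x||.
||x|| = 11.3373
Step 2: Compute scaling factor.
scale = max(0, 1 - 3.17/11.3373) = 0.7204
Step 3: prox(x) = [5.4175, 2.6887, -5.3562, 1.1988]
||prox(x)|| = 8.1673
Step 4: Proximal objective.
0.5*||prox-x||^2 = 5.0245
lambda*||prox|| = 25.8903
Total = 30.9147


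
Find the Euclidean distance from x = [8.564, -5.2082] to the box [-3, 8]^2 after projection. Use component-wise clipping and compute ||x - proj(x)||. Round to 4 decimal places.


Project each component onto [-3, 8].
clip(8.564) = 8.0, clip(-5.2082) = -3.0
Projection = [8.0, -3.0]
Squared diffs: [0.3181, 4.8761]
Distance = sqrt(5.1942) = 2.2791


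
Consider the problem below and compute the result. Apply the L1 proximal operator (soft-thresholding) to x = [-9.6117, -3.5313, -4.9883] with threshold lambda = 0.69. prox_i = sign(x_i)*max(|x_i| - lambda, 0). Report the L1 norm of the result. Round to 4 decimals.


Soft-thresholding with lambda = 0.69:
prox(-9.6117) = sign(-9.6117)*max(|-9.6117| - 0.69, 0) = -8.9217
prox(-3.5313) = sign(-3.5313)*max(|-3.5313| - 0.69, 0) = -2.8413
prox(-4.9883) = sign(-4.9883)*max(|-4.9883| - 0.69, 0) = -4.2983
prox(x) = [-8.9217, -2.8413, -4.2983]
||prox(x)||_1 = 8.9217 + 2.8413 + 4.2983 = 16.0613


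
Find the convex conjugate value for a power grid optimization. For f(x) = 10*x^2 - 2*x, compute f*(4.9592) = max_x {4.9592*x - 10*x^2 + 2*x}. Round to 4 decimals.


f*(y) = sup_x {y*x - a*x^2 - b*x} = sup_x {(y-b)*x - a*x^2}
FOC: (y - b) - 2a*x = 0 => x* = (y - b)/(2a)
x* = (4.9592 + 2)/(2*10) = 0.348
f*(4.9592) = (y-b)^2/(4a) = (4.9592 + 2)^2/(4*10)
= 48.4305/40 = 1.2108


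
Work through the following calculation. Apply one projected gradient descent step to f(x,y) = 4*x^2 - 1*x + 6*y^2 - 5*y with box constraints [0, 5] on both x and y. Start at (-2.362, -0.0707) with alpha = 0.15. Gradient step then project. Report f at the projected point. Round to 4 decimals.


Step 1: Compute gradient at (-2.362, -0.0707).
grad_x = 2*4*-2.362 - 1 = -19.896
grad_y = 2*6*-0.0707 - 5 = -5.8484
Step 2: Gradient step.
x_raw = -2.362 - 0.15*-19.896 = 0.6224
y_raw = -0.0707 - 0.15*-5.8484 = 0.8066
Step 3: Project onto [0, 5].
x_proj = clip(0.6224) = 0.6224
y_proj = clip(0.8066) = 0.8066
Step 4: Evaluate f.
f(0.6224, 0.8066) = 0.7976


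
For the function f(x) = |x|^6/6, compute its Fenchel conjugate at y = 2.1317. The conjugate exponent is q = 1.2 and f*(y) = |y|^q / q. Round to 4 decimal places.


The conjugate exponent q satisfies 1/p + 1/q = 1.
p = 6, so q = 6/(6 - 1) = 1.2
|y|^q = 2.1317^1.2 = 2.4801
f*(2.1317) = 2.4801 / 1.2 = 2.0668


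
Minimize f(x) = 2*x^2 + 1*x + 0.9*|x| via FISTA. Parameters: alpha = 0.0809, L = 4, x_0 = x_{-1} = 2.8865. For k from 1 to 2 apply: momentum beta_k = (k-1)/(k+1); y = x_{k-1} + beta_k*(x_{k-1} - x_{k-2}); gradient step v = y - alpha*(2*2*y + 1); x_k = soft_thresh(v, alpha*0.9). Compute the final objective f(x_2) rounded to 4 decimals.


FISTA on f(x) = 2*x^2 + 1*x + 0.9*|x|
L = 4, alpha = 0.0809
Iteration 1: beta = 0.0, y = 2.8865 + 0.0*(2.8865 - 2.8865) = 2.8865
  grad(y) = 12.546, v = y - alpha*grad = 1.8715
  prox(v) = soft_thresh(1.8715, 0.0728) = 1.7987
Iteration 2: beta = 0.3333, y = 1.7987 + 0.3333*(1.7987 - 2.8865) = 1.4361
  grad(y) = 6.7445, v = y - alpha*grad = 0.8905
  prox(v) = soft_thresh(0.8905, 0.0728) = 0.8177
f(x_2) = 2*0.8177^2 + 1*0.8177 + 0.9*|0.8177| = 2.8908


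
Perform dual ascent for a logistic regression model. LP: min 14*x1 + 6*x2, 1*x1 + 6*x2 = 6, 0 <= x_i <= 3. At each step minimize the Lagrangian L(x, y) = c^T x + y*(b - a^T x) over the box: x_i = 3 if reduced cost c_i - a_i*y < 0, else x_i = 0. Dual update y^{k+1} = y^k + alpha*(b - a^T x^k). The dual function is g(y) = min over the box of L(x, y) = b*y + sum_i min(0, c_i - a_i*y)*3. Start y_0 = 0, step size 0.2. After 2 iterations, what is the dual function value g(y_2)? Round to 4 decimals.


Dual ascent for LP: min 14*x1 + 6*x2, 1*x1 + 6*x2 = 6, 0 <= x_i <= 3
Step 1: y^k = 0.0, reduced costs: (14.0, 6.0)
  x^k = (0.0, 0.0), subgradient = b - a^T x = 6.0
  y^{k+1} = 0.0 + 0.2*6.0 = 1.2
Step 2: y^k = 1.2, reduced costs: (12.8, -1.2)
  x^k = (0.0, 3.0), subgradient = b - a^T x = -12.0
  y^{k+1} = 1.2 + 0.2*-12.0 = -1.2
Dual objective at y_2 = -1.2: reduced costs (15.2, 13.2), box minimizer x = (0.0, 0.0)
g(y_2) = b*y + (c1 - a1*y)*x1 + (c2 - a2*y)*x2 = 6*(-1.2) + 15.2*0.0 + 13.2*0.0 = -7.2 + 0.0 + 0.0 = -7.2


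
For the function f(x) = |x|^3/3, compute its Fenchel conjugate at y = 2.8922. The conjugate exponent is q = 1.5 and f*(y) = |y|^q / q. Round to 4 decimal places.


The conjugate exponent q satisfies 1/p + 1/q = 1.
p = 3, so q = 3/(3 - 1) = 1.5
|y|^q = 2.8922^1.5 = 4.9186
f*(2.8922) = 4.9186 / 1.5 = 3.2791


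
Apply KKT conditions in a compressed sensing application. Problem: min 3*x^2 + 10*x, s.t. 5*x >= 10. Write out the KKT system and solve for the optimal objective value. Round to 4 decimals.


Step 1: Try lambda = 0 (constraint inactive).
x_unc = -10/(2*3) = -1.6667
Check: 5*-1.6667 = -8.3335 < 10 -- violated!
Step 2: Constraint must be active: 5*x = 10
x* = 10/5 = 2.0
lambda = (2*3*2.0 + 10)/5 = 4.4
Step 3: Compute optimal value.
f(x*) = 3*2.0^2 + 10*2.0 = 32.0


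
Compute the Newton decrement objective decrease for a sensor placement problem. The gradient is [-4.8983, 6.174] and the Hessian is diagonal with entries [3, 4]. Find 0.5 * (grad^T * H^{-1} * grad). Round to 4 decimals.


Step 1: H is diagonal, so H^(-1) * g = [-1.6328, 1.5435].
Step 2: g^T H^(-1) g = sum_i g_i^2 / H_ii
  = (-4.8983)^2/3 + (6.174)^2/4
  = 7.9978 + 9.5296 = 17.5273
Step 3: Objective decrease = 0.5 * g^T H^(-1) g = 8.7637


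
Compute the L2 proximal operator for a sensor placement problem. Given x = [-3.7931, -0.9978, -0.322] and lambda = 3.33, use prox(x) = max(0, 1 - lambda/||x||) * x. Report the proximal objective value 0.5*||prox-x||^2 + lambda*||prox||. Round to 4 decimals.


Step 1: Compute ||x||.
||x|| = 3.9353
Step 2: Compute scaling factor.
scale = max(0, 1 - 3.33/3.9353) = 0.1538
Step 3: prox(x) = [-0.5835, -0.1535, -0.0495]
||prox(x)|| = 0.6053
Step 4: Proximal objective.
0.5*||prox-x||^2 = 5.5445
lambda*||prox|| = 2.0156
Total = 7.5602


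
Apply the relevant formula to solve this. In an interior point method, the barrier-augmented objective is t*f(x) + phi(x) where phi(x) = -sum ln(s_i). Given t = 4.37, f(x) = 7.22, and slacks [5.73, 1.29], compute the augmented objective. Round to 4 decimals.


Step 1: Compute log-barrier.
ln values: [1.7457, 0.2546]
phi = -(1.7457 + 0.2546) = -2.0004
Step 2: Compute augmented objective.
t*f(x) = 4.37*7.22 = 31.5514
Total = 31.5514 - 2.0004 = 29.551


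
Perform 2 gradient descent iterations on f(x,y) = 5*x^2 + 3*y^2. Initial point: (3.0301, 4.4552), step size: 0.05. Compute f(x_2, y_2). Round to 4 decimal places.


Gradient descent on f(x,y) = 5*x^2 + 3*y^2.
Starting point: (3.0301, 4.4552), alpha = 0.05
Step 1: grad_x = 2*5*3.0301 = 30.301, grad_y = 2*3*4.4552 = 26.7312
  x_1 = 3.0301 - 0.05*30.301 = 1.5151
  y_1 = 4.4552 - 0.05*26.7312 = 3.1186
Step 2: grad_x = 2*5*1.5151 = 15.1505, grad_y = 2*3*3.1186 = 18.7118
  x_2 = 1.5151 - 0.05*15.1505 = 0.7575
  y_2 = 3.1186 - 0.05*18.7118 = 2.183
f(0.7575, 2.183) = 5*0.7575^2 + 3*2.183^2 = 17.1663


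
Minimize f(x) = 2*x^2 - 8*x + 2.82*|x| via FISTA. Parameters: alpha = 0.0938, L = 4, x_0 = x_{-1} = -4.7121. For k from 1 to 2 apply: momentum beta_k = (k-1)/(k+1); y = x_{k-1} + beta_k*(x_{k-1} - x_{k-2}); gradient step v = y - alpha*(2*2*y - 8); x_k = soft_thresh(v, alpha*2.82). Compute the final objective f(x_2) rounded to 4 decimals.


FISTA on f(x) = 2*x^2 - 8*x + 2.82*|x|
L = 4, alpha = 0.0938
Iteration 1: beta = 0.0, y = -4.7121 + 0.0*(-4.7121 + 4.7121) = -4.7121
  grad(y) = -26.8484, v = y - alpha*grad = -2.1937
  prox(v) = soft_thresh(-2.1937, 0.2645) = -1.9292
Iteration 2: beta = 0.3333, y = -1.9292 + 0.3333*(-1.9292 + 4.7121) = -1.0016
  grad(y) = -12.0063, v = y - alpha*grad = 0.1246
  prox(v) = soft_thresh(0.1246, 0.2645) = 0.0
f(x_2) = 2*0.0^2 - 8*0.0 + 2.82*|0.0| = 0.0


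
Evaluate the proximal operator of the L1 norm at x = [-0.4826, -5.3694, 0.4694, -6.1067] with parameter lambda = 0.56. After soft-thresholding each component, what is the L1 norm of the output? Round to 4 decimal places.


Soft-thresholding with lambda = 0.56:
prox(-0.4826) = sign(-0.4826)*max(|-0.4826| - 0.56, 0) = 0.0
prox(-5.3694) = sign(-5.3694)*max(|-5.3694| - 0.56, 0) = -4.8094
prox(0.4694) = sign(0.4694)*max(|0.4694| - 0.56, 0) = 0.0
prox(-6.1067) = sign(-6.1067)*max(|-6.1067| - 0.56, 0) = -5.5467
prox(x) = [0.0, -4.8094, 0.0, -5.5467]
||prox(x)||_1 = 0.0 + 4.8094 + 0.0 + 5.5467 = 10.3561


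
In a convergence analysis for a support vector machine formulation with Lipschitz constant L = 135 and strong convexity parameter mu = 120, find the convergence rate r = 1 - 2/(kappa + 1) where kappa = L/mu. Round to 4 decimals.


Step 1: Compute the condition number.
kappa = L/mu = 135/120 = 1.125
Step 2: Compute the convergence rate.
r = 1 - 2/(kappa + 1) = 1 - 2*mu/(L + mu) = (L - mu)/(L + mu) = 15/255 = 0.0588


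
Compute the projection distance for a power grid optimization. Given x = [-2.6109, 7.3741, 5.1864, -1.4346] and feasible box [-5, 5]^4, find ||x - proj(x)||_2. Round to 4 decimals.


Project each component onto [-5, 5].
clip(-2.6109) = -2.6109, clip(7.3741) = 5.0, clip(5.1864) = 5.0, clip(-1.4346) = -1.4346
Projection = [-2.6109, 5.0, 5.0, -1.4346]
Squared diffs: [0.0, 5.6364, 0.0347, 0.0]
Distance = sqrt(5.6711) = 2.3814


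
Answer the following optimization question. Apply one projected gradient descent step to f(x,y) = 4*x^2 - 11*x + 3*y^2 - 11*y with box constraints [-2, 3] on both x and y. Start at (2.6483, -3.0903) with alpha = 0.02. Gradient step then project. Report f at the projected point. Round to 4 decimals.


Step 1: Compute gradient at (2.6483, -3.0903).
grad_x = 2*4*2.6483 - 11 = 10.1864
grad_y = 2*3*-3.0903 - 11 = -29.5418
Step 2: Gradient step.
x_raw = 2.6483 - 0.02*10.1864 = 2.4446
y_raw = -3.0903 - 0.02*-29.5418 = -2.4995
Step 3: Project onto [-2, 3].
x_proj = clip(2.4446) = 2.4446
y_proj = clip(-2.4995) = -2.0
Step 4: Evaluate f.
f(2.4446, -2.0) = 31.0134


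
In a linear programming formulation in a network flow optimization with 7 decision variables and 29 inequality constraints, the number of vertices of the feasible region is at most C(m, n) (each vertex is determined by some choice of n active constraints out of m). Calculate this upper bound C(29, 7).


Each vertex corresponds to some choice of n active constraints out of m, so the number of vertices is at most C(m, n) = m! / (n!(m-n)!).
m = 29, n = 7
Numerator: 29 * 28 * 27 * 26 * 25 * 24 * 23
Denominator: 7! = 5040
C(29, 7) = 1560780


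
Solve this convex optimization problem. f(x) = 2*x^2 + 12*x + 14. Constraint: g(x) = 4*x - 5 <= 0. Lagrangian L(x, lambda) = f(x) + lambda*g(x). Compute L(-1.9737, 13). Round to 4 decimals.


Step 1: Evaluate f(x).
f(-1.9737) = 2*(-1.9737)^2 + 12*(-1.9737) + 14 = -1.8934
Step 2: Evaluate g(x).
g(-1.9737) = 4*-1.9737 - 5 = -12.8948
Step 3: Compute Lagrangian.
L = -1.8934 + 13*-12.8948 = -169.5258


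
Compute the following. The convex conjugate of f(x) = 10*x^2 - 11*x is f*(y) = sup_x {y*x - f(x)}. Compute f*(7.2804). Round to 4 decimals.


f*(y) = sup_x {y*x - a*x^2 - b*x} = sup_x {(y-b)*x - a*x^2}
FOC: (y - b) - 2a*x = 0 => x* = (y - b)/(2a)
x* = (7.2804 + 11)/(2*10) = 0.914
f*(7.2804) = (y-b)^2/(4a) = (7.2804 + 11)^2/(4*10)
= 334.173/40 = 8.3543


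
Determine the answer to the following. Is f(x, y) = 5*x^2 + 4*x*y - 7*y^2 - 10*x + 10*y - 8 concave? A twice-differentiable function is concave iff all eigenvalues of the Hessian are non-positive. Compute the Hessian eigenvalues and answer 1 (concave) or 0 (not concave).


The Hessian of f(x,y) = 5*x^2 + 4*x*y - 7*y^2 - 10*x + 10*y - 8 is:
H = [[10, 4], [4, -14]]
Trace = 10 - 14 = -4
Determinant = 10*-14 - (4)^2 = -156
Discriminant = (-4)^2 - 4*-156 = 640.0
Eigenvalues: lambda_1 = -14.6491, lambda_2 = 10.6491
The function is not concave.

0


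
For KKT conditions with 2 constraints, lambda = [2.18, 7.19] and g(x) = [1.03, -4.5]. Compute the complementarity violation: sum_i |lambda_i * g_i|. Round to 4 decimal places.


KKT complementary slackness check:
lambda_1 * g_1 = 2.18 * 1.03 = 2.2454
lambda_2 * g_2 = 7.19 * -4.5 = -32.355
Total violation = 2.2454 + 32.355 = 34.6004


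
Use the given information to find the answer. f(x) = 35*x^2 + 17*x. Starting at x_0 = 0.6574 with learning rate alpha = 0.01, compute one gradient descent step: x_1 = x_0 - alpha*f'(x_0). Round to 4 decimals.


We compute the gradient at x_0 and apply the update.
f'(x) = 70*x + 17
f'(0.6574) = 70*0.6574 + 17 = 63.018
x_1 = 0.6574 - 0.01*63.018 = 0.0272


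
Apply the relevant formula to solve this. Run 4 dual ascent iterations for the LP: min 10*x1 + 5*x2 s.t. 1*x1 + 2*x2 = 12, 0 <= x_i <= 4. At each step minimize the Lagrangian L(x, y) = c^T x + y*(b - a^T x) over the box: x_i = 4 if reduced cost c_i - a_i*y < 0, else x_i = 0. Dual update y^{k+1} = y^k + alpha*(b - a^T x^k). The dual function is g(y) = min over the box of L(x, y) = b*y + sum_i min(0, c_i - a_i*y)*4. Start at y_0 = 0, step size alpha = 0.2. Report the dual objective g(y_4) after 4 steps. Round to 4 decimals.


Dual ascent for LP: min 10*x1 + 5*x2, 1*x1 + 2*x2 = 12, 0 <= x_i <= 4
Step 1: y^k = 0.0, reduced costs: (10.0, 5.0)
  x^k = (0.0, 0.0), subgradient = b - a^T x = 12.0
  y^{k+1} = 0.0 + 0.2*12.0 = 2.4
Step 2: y^k = 2.4, reduced costs: (7.6, 0.2)
  x^k = (0.0, 0.0), subgradient = b - a^T x = 12.0
  y^{k+1} = 2.4 + 0.2*12.0 = 4.8
Step 3: y^k = 4.8, reduced costs: (5.2, -4.6)
  x^k = (0.0, 4.0), subgradient = b - a^T x = 4.0
  y^{k+1} = 4.8 + 0.2*4.0 = 5.6
Step 4: y^k = 5.6, reduced costs: (4.4, -6.2)
  x^k = (0.0, 4.0), subgradient = b - a^T x = 4.0
  y^{k+1} = 5.6 + 0.2*4.0 = 6.4
Dual objective at y_4 = 6.4: reduced costs (3.6, -7.8), box minimizer x = (0.0, 4.0)
g(y_4) = b*y + (c1 - a1*y)*x1 + (c2 - a2*y)*x2 = 12*6.4 + 3.6*0.0 + (-7.8)*4.0 = 76.8 + 0.0 - 31.2 = 45.6


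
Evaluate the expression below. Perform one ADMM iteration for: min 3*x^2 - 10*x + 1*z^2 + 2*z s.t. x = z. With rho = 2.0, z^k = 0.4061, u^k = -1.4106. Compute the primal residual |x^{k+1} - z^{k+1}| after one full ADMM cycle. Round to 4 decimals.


ADMM iteration with rho = 2.0, z^k = 0.4061, u^k = -1.4106
Step 1: x-update.
Minimize 3*x^2 - 10*x + (2.0/2)*(x - 0.4061 - 1.4106)^2
FOC: (2*3 + 2.0)*x = 10 + 2.0*(0.4061 + 1.4106)
x^{k+1} = 1.7042
Step 2: z-update.
Minimize 1*z^2 + 2*z + (2.0/2)*(1.7042 - z - 1.4106)^2
FOC: (2*1 + 2.0)*z = -2 + 2.0*(1.7042 - 1.4106)
z^{k+1} = -0.3532
Step 3: u-update.
u^{k+1} = -1.4106 + 1.7042 + 0.3532 = 0.6468
Step 4: Primal residual = |1.7042 + 0.3532| = 2.0574


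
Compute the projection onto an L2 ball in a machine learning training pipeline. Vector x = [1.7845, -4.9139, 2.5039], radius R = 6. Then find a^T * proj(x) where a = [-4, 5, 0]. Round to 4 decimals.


Step 1: Compute ||x|| (intermediates to 6 decimals).
||x|| = sqrt(1.7845^2 + (-4.9139)^2 + 2.5039^2) = 5.796582
Step 2: Project.
Since ||x|| <= R, proj = x (no scaling needed).
proj(x) = [1.7845, -4.9139, 2.5039]
Step 3: Dot product.
a^T * proj(x) = -4*1.7845 + 5*(-4.9139) + 0*2.5039 = -31.7075


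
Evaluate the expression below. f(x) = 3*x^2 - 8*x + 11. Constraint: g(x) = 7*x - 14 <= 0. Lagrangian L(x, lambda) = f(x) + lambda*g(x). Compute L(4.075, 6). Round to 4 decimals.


Step 1: Evaluate f(x).
f(4.075) = 3*4.075^2 - 8*4.075 + 11 = 28.2169
Step 2: Evaluate g(x).
g(4.075) = 7*4.075 - 14 = 14.525
Step 3: Compute Lagrangian.
L = 28.2169 + 6*14.525 = 115.3669


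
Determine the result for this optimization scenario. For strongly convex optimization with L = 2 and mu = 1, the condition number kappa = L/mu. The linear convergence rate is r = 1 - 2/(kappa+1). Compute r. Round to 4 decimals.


Step 1: Compute the condition number.
kappa = L/mu = 2/1 = 2.0
Step 2: Compute the convergence rate.
r = 1 - 2/(kappa + 1) = 1 - 2*mu/(L + mu) = (L - mu)/(L + mu) = 1/3 = 0.3333


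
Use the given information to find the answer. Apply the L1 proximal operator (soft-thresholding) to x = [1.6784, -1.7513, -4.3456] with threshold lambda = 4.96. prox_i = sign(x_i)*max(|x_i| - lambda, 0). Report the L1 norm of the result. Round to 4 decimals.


Soft-thresholding with lambda = 4.96:
prox(1.6784) = sign(1.6784)*max(|1.6784| - 4.96, 0) = 0.0
prox(-1.7513) = sign(-1.7513)*max(|-1.7513| - 4.96, 0) = 0.0
prox(-4.3456) = sign(-4.3456)*max(|-4.3456| - 4.96, 0) = 0.0
prox(x) = [0.0, 0.0, 0.0]
||prox(x)||_1 = 0.0 + 0.0 + 0.0 = 0.0


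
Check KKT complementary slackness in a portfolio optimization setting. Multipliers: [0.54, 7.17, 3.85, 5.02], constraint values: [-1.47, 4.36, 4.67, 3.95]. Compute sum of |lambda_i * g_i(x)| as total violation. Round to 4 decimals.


KKT complementary slackness check:
lambda_1 * g_1 = 0.54 * -1.47 = -0.7938
lambda_2 * g_2 = 7.17 * 4.36 = 31.2612
lambda_3 * g_3 = 3.85 * 4.67 = 17.9795
lambda_4 * g_4 = 5.02 * 3.95 = 19.829
Total violation = 0.7938 + 31.2612 + 17.9795 + 19.829 = 69.8635


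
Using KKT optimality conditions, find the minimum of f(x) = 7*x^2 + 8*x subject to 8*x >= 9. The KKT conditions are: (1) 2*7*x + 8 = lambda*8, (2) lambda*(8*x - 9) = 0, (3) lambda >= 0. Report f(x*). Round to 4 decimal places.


Step 1: Try lambda = 0 (constraint inactive).
x_unc = -8/(2*7) = -0.5714
Check: 8*-0.5714 = -4.5712 < 9 -- violated!
Step 2: Constraint must be active: 8*x = 9
x* = 9/8 = 1.125
lambda = (2*7*1.125 + 8)/8 = 2.9688
Step 3: Compute optimal value.
f(x*) = 7*1.125^2 + 8*1.125 = 17.8594


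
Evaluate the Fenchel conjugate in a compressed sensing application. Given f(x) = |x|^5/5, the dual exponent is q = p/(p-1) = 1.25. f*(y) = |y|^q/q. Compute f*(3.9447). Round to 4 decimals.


The conjugate exponent q satisfies 1/p + 1/q = 1.
p = 5, so q = 5/(5 - 1) = 1.25
|y|^q = 3.9447^1.25 = 5.5593
f*(3.9447) = 5.5593 / 1.25 = 4.4474


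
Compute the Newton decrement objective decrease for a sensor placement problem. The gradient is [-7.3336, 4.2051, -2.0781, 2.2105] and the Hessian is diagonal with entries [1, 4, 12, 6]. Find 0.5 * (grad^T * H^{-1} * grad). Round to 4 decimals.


Step 1: H is diagonal, so H^(-1) * g = [-7.3336, 1.0513, -0.1732, 0.3684].
Step 2: g^T H^(-1) g = sum_i g_i^2 / H_ii
  = (-7.3336)^2/1 + (4.2051)^2/4 + (-2.0781)^2/12 + (2.2105)^2/6
  = 53.7817 + 4.4207 + 0.3599 + 0.8144 = 59.3767
Step 3: Objective decrease = 0.5 * g^T H^(-1) g = 29.6883
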